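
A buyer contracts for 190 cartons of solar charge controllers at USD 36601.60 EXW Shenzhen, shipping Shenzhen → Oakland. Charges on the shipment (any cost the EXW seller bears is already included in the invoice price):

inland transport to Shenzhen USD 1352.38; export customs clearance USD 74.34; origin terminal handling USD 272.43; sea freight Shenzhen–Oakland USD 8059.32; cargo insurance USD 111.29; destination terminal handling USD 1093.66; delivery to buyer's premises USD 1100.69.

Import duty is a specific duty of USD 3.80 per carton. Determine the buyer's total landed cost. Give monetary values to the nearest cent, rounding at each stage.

Total landed cost: USD 49387.71

EXW: the seller makes goods available at their premises; the buyer bears all onward costs.
CIF value = EXW price + inland to port + export clearance + origin terminal + freight + insurance = 36601.60 + 1352.38 + 74.34 + 272.43 + 8059.32 + 111.29 = 46471.36
Import duty = 190 × 3.80 = 722.00
Buyer bears: inland to port 1352.38 + export clearance 74.34 + origin terminal 272.43 + freight 8059.32 + insurance 111.29 + destination terminal 1093.66 + delivery 1100.69 + duty 722.00 = 12786.11
Landed cost = invoice 36601.60 + 12786.11 = 49387.71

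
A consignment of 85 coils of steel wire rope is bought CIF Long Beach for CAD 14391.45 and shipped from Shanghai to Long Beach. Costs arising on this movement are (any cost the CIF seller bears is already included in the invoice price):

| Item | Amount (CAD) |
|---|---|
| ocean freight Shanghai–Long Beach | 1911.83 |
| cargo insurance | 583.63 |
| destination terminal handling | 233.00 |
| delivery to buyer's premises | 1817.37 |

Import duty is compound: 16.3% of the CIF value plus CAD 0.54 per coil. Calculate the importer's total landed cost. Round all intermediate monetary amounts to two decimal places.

Total landed cost: CAD 18833.53

CIF: the seller pays costs through ocean freight and marine insurance to the destination port.
Already in the invoice (seller's account under CIF): freight, insurance — exclude.
The CIF price already equals the CIF value: 14391.45
Ad valorem component: 14391.45 × 16.3% = 2345.81
Specific component: 85 × 0.54 = 45.90
Import duty = 2345.81 + 45.90 = 2391.71
Buyer bears: destination terminal 233.00 + delivery 1817.37 + duty 2391.71 = 4442.08
Landed cost = invoice 14391.45 + 4442.08 = 18833.53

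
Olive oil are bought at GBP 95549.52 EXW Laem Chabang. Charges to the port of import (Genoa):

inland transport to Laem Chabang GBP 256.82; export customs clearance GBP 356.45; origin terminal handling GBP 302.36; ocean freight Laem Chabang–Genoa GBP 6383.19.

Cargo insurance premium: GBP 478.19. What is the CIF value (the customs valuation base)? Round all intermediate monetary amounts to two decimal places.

CIF = EXW price + pre-shipment costs + freight + insurance
CIF = 95549.52 + 256.82 + 356.45 + 302.36 + 6383.19 + 478.19 = 103326.53

CIF value: GBP 103326.53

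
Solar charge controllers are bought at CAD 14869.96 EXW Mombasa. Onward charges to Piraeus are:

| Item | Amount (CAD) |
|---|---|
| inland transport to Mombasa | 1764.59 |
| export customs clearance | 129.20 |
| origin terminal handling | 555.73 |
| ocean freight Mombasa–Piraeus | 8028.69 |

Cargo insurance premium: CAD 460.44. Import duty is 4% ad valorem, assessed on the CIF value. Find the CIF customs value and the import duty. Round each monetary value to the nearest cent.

CIF value: CAD 25808.61; import duty: CAD 1032.34

CIF = EXW price + pre-shipment costs + freight + insurance
CIF = 14869.96 + 1764.59 + 129.20 + 555.73 + 8028.69 + 460.44 = 25808.61
Import duty = 25808.61 × 4% = 1032.34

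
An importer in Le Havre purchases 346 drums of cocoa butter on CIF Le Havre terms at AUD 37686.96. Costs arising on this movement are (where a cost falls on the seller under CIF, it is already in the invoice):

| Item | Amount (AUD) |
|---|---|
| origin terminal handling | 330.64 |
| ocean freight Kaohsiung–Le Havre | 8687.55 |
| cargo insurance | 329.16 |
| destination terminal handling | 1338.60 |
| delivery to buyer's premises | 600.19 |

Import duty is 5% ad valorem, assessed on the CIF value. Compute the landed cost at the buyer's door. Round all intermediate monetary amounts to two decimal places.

CIF: the seller pays costs through ocean freight and marine insurance to the destination port.
Already in the invoice (seller's account under CIF): origin terminal, freight, insurance — exclude.
The CIF price already equals the CIF value: 37686.96
Import duty = 37686.96 × 5% = 1884.35
Buyer bears: destination terminal 1338.60 + delivery 600.19 + duty 1884.35 = 3823.14
Landed cost = invoice 37686.96 + 3823.14 = 41510.10

Total landed cost: AUD 41510.10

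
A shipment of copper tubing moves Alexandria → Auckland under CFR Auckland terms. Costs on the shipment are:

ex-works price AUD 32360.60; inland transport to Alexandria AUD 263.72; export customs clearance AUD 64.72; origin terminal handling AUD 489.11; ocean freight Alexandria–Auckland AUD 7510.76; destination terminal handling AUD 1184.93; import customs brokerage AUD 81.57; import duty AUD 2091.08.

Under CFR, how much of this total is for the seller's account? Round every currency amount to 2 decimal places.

CFR: the seller pays costs through ocean freight to the destination port, but not insurance.
Seller's account: goods 32360.60 + inland to port 263.72 + export clearance 64.72 + origin terminal 489.11 + freight 7510.76 = 40688.91
Buyer's account: destination terminal 1184.93 + brokerage 81.57 + duty 2091.08 = 3357.58

Seller's account: AUD 40688.91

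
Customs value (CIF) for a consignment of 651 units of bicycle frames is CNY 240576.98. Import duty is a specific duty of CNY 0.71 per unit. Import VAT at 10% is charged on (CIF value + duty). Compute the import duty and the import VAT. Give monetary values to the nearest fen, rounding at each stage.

Import duty: CNY 462.21; import VAT: CNY 24103.92

Import duty = 651 × 0.71 = 462.21
VAT base = CIF + duty = 240576.98 + 462.21 = 241039.19
Import VAT = 241039.19 × 10% = 24103.92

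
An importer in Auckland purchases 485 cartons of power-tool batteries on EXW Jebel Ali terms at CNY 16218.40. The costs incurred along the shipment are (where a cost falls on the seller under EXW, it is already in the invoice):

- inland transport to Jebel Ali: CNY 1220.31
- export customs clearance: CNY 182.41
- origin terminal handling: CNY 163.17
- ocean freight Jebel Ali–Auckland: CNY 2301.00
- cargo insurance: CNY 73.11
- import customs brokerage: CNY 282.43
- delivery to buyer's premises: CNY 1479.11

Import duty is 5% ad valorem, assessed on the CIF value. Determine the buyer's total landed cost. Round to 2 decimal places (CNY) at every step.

Total landed cost: CNY 22927.86

EXW: the seller makes goods available at their premises; the buyer bears all onward costs.
CIF value = EXW price + inland to port + export clearance + origin terminal + freight + insurance = 16218.40 + 1220.31 + 182.41 + 163.17 + 2301.00 + 73.11 = 20158.40
Import duty = 20158.40 × 5% = 1007.92
Buyer bears: inland to port 1220.31 + export clearance 182.41 + origin terminal 163.17 + freight 2301.00 + insurance 73.11 + brokerage 282.43 + delivery 1479.11 + duty 1007.92 = 6709.46
Landed cost = invoice 16218.40 + 6709.46 = 22927.86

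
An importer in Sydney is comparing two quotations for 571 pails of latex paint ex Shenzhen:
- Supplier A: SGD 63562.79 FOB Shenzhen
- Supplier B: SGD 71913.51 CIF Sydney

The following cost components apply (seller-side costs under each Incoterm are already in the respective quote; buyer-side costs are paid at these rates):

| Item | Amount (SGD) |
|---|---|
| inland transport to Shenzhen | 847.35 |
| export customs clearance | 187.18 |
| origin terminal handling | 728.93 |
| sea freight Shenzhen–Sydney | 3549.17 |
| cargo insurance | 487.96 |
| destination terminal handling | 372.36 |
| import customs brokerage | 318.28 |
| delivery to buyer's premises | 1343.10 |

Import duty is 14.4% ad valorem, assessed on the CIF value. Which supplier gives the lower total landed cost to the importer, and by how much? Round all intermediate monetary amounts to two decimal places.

Supplier A is cheaper by SGD 4934.75

Supplier A (FOB):
CIF value = FOB price + freight + insurance = 63562.79 + 3549.17 + 487.96 = 67599.92
Import duty = 67599.92 × 14.4% = 9734.39
Buyer bears (A): 3549.17 + 487.96 + 372.36 + 318.28 + 1343.10 = 6070.87
Landed cost (A) = invoice 63562.79 + 6070.87 + duty 9734.39 = 79368.05
Supplier B (CIF):
The CIF price already equals the CIF value: 71913.51
Import duty = 71913.51 × 14.4% = 10355.55
Buyer bears (B): 372.36 + 318.28 + 1343.10 = 2033.74
Landed cost (B) = invoice 71913.51 + 2033.74 + duty 10355.55 = 84302.80
Difference = |79368.05 − 84302.80| = 4934.75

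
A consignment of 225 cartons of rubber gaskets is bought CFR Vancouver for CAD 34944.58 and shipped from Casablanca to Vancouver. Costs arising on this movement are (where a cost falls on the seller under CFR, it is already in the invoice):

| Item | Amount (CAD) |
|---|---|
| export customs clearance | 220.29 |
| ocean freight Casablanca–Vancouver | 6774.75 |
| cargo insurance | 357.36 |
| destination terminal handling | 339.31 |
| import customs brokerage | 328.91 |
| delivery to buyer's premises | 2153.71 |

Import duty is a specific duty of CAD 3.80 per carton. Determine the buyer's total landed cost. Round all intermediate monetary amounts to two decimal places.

Total landed cost: CAD 38978.87

CFR: the seller pays costs through ocean freight to the destination port, but not insurance.
Already in the invoice (seller's account under CFR): export clearance, freight — exclude.
CIF value = CFR price + insurance = 34944.58 + 357.36 = 35301.94
Import duty = 225 × 3.80 = 855.00
Buyer bears: insurance 357.36 + destination terminal 339.31 + brokerage 328.91 + delivery 2153.71 + duty 855.00 = 4034.29
Landed cost = invoice 34944.58 + 4034.29 = 38978.87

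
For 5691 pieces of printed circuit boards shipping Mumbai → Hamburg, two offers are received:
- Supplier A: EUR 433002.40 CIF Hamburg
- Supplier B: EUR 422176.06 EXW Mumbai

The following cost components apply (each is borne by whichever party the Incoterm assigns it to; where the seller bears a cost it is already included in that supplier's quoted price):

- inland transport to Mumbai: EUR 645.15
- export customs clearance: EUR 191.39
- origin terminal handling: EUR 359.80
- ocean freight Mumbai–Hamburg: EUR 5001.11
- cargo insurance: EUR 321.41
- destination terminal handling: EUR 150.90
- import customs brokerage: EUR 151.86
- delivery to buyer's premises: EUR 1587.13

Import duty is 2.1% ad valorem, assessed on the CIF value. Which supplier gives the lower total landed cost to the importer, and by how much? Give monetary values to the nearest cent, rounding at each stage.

Supplier A (CIF):
The CIF price already equals the CIF value: 433002.40
Import duty = 433002.40 × 2.1% = 9093.05
Buyer bears (A): 150.90 + 151.86 + 1587.13 = 1889.89
Landed cost (A) = invoice 433002.40 + 1889.89 + duty 9093.05 = 443985.34
Supplier B (EXW):
CIF value = EXW price + inland to port + export clearance + origin terminal + freight + insurance = 422176.06 + 645.15 + 191.39 + 359.80 + 5001.11 + 321.41 = 428694.92
Import duty = 428694.92 × 2.1% = 9002.59
Buyer bears (B): 645.15 + 191.39 + 359.80 + 5001.11 + 321.41 + 150.90 + 151.86 + 1587.13 = 8408.75
Landed cost (B) = invoice 422176.06 + 8408.75 + duty 9002.59 = 439587.40
Difference = |443985.34 − 439587.40| = 4397.94

Supplier B is cheaper by EUR 4397.94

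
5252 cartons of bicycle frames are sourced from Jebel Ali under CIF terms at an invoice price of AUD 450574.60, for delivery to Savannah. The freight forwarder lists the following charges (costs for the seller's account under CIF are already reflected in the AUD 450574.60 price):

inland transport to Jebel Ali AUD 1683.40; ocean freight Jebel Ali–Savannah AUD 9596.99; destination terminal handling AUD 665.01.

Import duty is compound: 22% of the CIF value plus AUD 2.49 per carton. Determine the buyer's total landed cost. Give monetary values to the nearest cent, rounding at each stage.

Total landed cost: AUD 563443.50

CIF: the seller pays costs through ocean freight and marine insurance to the destination port.
Already in the invoice (seller's account under CIF): inland to port, freight — exclude.
The CIF price already equals the CIF value: 450574.60
Ad valorem component: 450574.60 × 22% = 99126.41
Specific component: 5252 × 2.49 = 13077.48
Import duty = 99126.41 + 13077.48 = 112203.89
Buyer bears: destination terminal 665.01 + duty 112203.89 = 112868.90
Landed cost = invoice 450574.60 + 112868.90 = 563443.50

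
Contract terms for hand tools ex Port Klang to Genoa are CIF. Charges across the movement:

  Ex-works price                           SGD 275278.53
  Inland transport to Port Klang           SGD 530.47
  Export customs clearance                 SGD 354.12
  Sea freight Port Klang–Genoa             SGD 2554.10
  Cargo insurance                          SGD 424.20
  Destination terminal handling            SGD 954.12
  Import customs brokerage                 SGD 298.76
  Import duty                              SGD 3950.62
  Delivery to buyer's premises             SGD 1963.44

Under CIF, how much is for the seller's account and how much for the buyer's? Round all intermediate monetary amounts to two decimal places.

CIF: the seller pays costs through ocean freight and marine insurance to the destination port.
Seller's account: goods 275278.53 + inland to port 530.47 + export clearance 354.12 + freight 2554.10 + insurance 424.20 = 279141.42
Buyer's account: destination terminal 954.12 + brokerage 298.76 + duty 3950.62 + delivery 1963.44 = 7166.94

Seller: SGD 279141.42; buyer: SGD 7166.94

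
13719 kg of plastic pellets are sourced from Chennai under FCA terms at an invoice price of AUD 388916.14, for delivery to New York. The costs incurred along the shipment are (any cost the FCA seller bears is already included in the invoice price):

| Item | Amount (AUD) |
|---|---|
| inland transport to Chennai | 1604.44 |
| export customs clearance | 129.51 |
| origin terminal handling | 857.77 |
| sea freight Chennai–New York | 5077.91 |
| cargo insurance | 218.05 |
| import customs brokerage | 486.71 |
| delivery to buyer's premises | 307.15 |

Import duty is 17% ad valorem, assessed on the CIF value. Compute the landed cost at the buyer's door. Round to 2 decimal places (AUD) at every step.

FCA: the seller delivers export-cleared goods to the carrier; the buyer bears costs from that point.
Already in the invoice (seller's account under FCA): inland to port, export clearance — exclude.
CIF value = FCA price + origin terminal + freight + insurance = 388916.14 + 857.77 + 5077.91 + 218.05 = 395069.87
Import duty = 395069.87 × 17% = 67161.88
Buyer bears: origin terminal 857.77 + freight 5077.91 + insurance 218.05 + brokerage 486.71 + delivery 307.15 + duty 67161.88 = 74109.47
Landed cost = invoice 388916.14 + 74109.47 = 463025.61

Total landed cost: AUD 463025.61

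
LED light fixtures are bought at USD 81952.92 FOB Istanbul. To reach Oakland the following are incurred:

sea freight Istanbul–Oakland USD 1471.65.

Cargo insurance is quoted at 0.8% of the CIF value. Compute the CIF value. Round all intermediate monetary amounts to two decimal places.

Let C be the CIF value. C = FOB price + freight + 0.8% × C
C − 0.8% × C = 81952.92 + 1471.65
0.992 × C = 83424.57
C = 83424.57 / 0.992 = 84097.35
Insurance premium = 0.8% × 84097.35 = 672.78

CIF value: USD 84097.35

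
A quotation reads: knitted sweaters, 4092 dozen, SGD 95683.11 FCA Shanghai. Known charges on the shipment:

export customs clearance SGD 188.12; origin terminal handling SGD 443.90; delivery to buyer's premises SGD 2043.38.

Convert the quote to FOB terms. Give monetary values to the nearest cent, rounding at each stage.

Not relevant to the conversion: export clearance — on the seller under both FCA and FOB; already in the FCA price and stays in the FOB price. delivery — on the buyer under both terms; not part of either seller's price.
From FCA to FOB, the seller additionally bears: origin terminal.
FOB price = 95683.11 + 443.90 = 96127.01

FOB price: SGD 96127.01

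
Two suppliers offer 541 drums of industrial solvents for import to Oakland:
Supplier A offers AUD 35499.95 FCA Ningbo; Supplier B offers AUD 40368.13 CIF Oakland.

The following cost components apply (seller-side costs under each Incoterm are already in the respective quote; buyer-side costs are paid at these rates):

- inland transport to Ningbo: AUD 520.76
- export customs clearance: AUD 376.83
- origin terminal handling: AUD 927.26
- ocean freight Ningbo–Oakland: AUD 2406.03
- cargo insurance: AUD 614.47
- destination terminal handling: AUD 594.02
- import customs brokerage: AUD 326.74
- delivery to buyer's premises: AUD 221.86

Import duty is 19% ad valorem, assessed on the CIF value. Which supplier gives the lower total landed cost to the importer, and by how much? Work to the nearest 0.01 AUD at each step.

Supplier A (FCA):
CIF value = FCA price + origin terminal + freight + insurance = 35499.95 + 927.26 + 2406.03 + 614.47 = 39447.71
Import duty = 39447.71 × 19% = 7495.06
Buyer bears (A): 927.26 + 2406.03 + 614.47 + 594.02 + 326.74 + 221.86 = 5090.38
Landed cost (A) = invoice 35499.95 + 5090.38 + duty 7495.06 = 48085.39
Supplier B (CIF):
The CIF price already equals the CIF value: 40368.13
Import duty = 40368.13 × 19% = 7669.94
Buyer bears (B): 594.02 + 326.74 + 221.86 = 1142.62
Landed cost (B) = invoice 40368.13 + 1142.62 + duty 7669.94 = 49180.69
Difference = |48085.39 − 49180.69| = 1095.30

Supplier A is cheaper by AUD 1095.30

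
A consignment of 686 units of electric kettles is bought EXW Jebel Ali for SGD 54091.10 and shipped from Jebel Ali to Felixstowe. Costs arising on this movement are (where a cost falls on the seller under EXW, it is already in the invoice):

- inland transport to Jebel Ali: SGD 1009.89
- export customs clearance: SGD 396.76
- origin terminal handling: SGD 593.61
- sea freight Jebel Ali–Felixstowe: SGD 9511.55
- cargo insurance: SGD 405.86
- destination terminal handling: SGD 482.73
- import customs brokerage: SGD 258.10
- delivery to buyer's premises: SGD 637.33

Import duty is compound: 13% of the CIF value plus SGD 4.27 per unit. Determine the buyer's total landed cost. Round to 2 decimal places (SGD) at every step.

Total landed cost: SGD 78897.29

EXW: the seller makes goods available at their premises; the buyer bears all onward costs.
CIF value = EXW price + inland to port + export clearance + origin terminal + freight + insurance = 54091.10 + 1009.89 + 396.76 + 593.61 + 9511.55 + 405.86 = 66008.77
Ad valorem component: 66008.77 × 13% = 8581.14
Specific component: 686 × 4.27 = 2929.22
Import duty = 8581.14 + 2929.22 = 11510.36
Buyer bears: inland to port 1009.89 + export clearance 396.76 + origin terminal 593.61 + freight 9511.55 + insurance 405.86 + destination terminal 482.73 + brokerage 258.10 + delivery 637.33 + duty 11510.36 = 24806.19
Landed cost = invoice 54091.10 + 24806.19 = 78897.29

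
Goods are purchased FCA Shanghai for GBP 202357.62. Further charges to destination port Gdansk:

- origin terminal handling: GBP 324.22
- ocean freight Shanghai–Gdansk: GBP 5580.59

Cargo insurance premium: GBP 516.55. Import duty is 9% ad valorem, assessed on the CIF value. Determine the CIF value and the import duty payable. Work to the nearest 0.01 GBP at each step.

CIF = FCA price + pre-shipment costs + freight + insurance
CIF = 202357.62 + 324.22 + 5580.59 + 516.55 = 208778.98
Import duty = 208778.98 × 9% = 18790.11

CIF value: GBP 208778.98; import duty: GBP 18790.11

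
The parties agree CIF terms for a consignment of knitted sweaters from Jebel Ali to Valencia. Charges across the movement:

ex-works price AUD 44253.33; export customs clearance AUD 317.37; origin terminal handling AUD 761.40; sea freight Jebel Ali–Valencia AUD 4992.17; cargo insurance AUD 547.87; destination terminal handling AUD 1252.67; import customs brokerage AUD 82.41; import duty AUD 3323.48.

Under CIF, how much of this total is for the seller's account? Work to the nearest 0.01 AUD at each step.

CIF: the seller pays costs through ocean freight and marine insurance to the destination port.
Seller's account: goods 44253.33 + export clearance 317.37 + origin terminal 761.40 + freight 4992.17 + insurance 547.87 = 50872.14
Buyer's account: destination terminal 1252.67 + brokerage 82.41 + duty 3323.48 = 4658.56

Seller's account: AUD 50872.14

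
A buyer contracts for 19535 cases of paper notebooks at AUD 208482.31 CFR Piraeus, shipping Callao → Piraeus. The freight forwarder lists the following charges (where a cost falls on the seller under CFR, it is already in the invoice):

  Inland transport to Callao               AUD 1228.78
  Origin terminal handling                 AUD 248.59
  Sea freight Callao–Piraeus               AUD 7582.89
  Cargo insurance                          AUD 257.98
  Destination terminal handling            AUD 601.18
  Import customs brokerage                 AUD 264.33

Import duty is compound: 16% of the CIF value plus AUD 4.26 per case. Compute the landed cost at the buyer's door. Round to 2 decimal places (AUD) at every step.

Total landed cost: AUD 326223.35

CFR: the seller pays costs through ocean freight to the destination port, but not insurance.
Already in the invoice (seller's account under CFR): inland to port, origin terminal, freight — exclude.
CIF value = CFR price + insurance = 208482.31 + 257.98 = 208740.29
Ad valorem component: 208740.29 × 16% = 33398.45
Specific component: 19535 × 4.26 = 83219.10
Import duty = 33398.45 + 83219.10 = 116617.55
Buyer bears: insurance 257.98 + destination terminal 601.18 + brokerage 264.33 + duty 116617.55 = 117741.04
Landed cost = invoice 208482.31 + 117741.04 = 326223.35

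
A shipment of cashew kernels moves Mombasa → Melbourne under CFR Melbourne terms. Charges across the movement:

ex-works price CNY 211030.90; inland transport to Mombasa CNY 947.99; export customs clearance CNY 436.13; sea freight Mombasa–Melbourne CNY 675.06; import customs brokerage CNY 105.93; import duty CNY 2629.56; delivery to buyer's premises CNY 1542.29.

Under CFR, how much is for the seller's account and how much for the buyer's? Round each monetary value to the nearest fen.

Seller: CNY 213090.08; buyer: CNY 4277.78

CFR: the seller pays costs through ocean freight to the destination port, but not insurance.
Seller's account: goods 211030.90 + inland to port 947.99 + export clearance 436.13 + freight 675.06 = 213090.08
Buyer's account: brokerage 105.93 + duty 2629.56 + delivery 1542.29 = 4277.78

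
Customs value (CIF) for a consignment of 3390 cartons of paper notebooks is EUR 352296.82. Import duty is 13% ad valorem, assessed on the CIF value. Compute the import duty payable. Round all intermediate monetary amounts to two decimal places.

Import duty = 352296.82 × 13% = 45798.59

Import duty: EUR 45798.59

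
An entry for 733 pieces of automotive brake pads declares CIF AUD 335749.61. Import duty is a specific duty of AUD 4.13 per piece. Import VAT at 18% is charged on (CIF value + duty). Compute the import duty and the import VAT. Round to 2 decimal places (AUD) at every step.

Import duty: AUD 3027.29; import VAT: AUD 60979.84

Import duty = 733 × 4.13 = 3027.29
VAT base = CIF + duty = 335749.61 + 3027.29 = 338776.90
Import VAT = 338776.90 × 18% = 60979.84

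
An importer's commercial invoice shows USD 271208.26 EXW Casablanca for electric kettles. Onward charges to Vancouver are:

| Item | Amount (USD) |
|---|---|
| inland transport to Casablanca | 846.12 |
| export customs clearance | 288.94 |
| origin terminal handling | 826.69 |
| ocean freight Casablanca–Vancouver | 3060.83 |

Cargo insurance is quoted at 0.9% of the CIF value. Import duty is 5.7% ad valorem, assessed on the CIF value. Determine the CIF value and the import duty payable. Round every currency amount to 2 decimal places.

CIF value: USD 278739.50; import duty: USD 15888.15

Let C be the CIF value. C = EXW price + pre-shipment costs + freight + 0.9% × C
C − 0.9% × C = 271208.26 + 846.12 + 288.94 + 826.69 + 3060.83
0.991 × C = 276230.84
C = 276230.84 / 0.991 = 278739.50
Insurance premium = 0.9% × 278739.50 = 2508.66
Import duty = 278739.50 × 5.7% = 15888.15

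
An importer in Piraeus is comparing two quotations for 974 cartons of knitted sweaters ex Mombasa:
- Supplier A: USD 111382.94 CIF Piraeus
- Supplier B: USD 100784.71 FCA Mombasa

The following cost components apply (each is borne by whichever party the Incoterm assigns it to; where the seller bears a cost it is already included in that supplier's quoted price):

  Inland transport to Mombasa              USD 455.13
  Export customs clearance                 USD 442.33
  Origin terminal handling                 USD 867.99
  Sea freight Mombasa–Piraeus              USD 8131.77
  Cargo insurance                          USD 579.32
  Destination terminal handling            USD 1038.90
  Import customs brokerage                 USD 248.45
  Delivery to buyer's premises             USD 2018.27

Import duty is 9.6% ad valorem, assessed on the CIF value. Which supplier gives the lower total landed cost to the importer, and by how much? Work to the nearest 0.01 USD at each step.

Supplier A (CIF):
The CIF price already equals the CIF value: 111382.94
Import duty = 111382.94 × 9.6% = 10692.76
Buyer bears (A): 1038.90 + 248.45 + 2018.27 = 3305.62
Landed cost (A) = invoice 111382.94 + 3305.62 + duty 10692.76 = 125381.32
Supplier B (FCA):
CIF value = FCA price + origin terminal + freight + insurance = 100784.71 + 867.99 + 8131.77 + 579.32 = 110363.79
Import duty = 110363.79 × 9.6% = 10594.92
Buyer bears (B): 867.99 + 8131.77 + 579.32 + 1038.90 + 248.45 + 2018.27 = 12884.70
Landed cost (B) = invoice 100784.71 + 12884.70 + duty 10594.92 = 124264.33
Difference = |125381.32 − 124264.33| = 1116.99

Supplier B is cheaper by USD 1116.99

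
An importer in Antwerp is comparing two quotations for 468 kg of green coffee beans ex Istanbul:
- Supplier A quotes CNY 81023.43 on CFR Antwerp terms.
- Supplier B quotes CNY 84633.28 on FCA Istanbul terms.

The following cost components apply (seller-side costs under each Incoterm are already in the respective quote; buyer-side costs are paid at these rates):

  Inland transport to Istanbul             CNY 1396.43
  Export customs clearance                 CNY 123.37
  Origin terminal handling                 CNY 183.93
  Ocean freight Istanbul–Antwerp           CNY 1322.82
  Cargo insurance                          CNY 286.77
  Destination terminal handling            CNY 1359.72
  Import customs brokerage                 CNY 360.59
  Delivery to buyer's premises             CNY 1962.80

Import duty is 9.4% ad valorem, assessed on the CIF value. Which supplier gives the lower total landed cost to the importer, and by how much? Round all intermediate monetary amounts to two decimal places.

Supplier A is cheaper by CNY 5597.56

Supplier A (CFR):
CIF value = CFR price + insurance = 81023.43 + 286.77 = 81310.20
Import duty = 81310.20 × 9.4% = 7643.16
Buyer bears (A): 286.77 + 1359.72 + 360.59 + 1962.80 = 3969.88
Landed cost (A) = invoice 81023.43 + 3969.88 + duty 7643.16 = 92636.47
Supplier B (FCA):
CIF value = FCA price + origin terminal + freight + insurance = 84633.28 + 183.93 + 1322.82 + 286.77 = 86426.80
Import duty = 86426.80 × 9.4% = 8124.12
Buyer bears (B): 183.93 + 1322.82 + 286.77 + 1359.72 + 360.59 + 1962.80 = 5476.63
Landed cost (B) = invoice 84633.28 + 5476.63 + duty 8124.12 = 98234.03
Difference = |92636.47 − 98234.03| = 5597.56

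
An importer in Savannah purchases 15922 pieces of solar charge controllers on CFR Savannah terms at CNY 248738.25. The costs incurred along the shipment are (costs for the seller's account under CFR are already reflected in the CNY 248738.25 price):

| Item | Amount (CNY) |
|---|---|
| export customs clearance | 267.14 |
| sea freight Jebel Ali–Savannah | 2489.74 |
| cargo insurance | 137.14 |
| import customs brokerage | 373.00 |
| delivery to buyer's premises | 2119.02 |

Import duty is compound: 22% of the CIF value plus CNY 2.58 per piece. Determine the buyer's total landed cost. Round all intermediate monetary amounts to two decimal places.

CFR: the seller pays costs through ocean freight to the destination port, but not insurance.
Already in the invoice (seller's account under CFR): export clearance, freight — exclude.
CIF value = CFR price + insurance = 248738.25 + 137.14 = 248875.39
Ad valorem component: 248875.39 × 22% = 54752.59
Specific component: 15922 × 2.58 = 41078.76
Import duty = 54752.59 + 41078.76 = 95831.35
Buyer bears: insurance 137.14 + brokerage 373.00 + delivery 2119.02 + duty 95831.35 = 98460.51
Landed cost = invoice 248738.25 + 98460.51 = 347198.76

Total landed cost: CNY 347198.76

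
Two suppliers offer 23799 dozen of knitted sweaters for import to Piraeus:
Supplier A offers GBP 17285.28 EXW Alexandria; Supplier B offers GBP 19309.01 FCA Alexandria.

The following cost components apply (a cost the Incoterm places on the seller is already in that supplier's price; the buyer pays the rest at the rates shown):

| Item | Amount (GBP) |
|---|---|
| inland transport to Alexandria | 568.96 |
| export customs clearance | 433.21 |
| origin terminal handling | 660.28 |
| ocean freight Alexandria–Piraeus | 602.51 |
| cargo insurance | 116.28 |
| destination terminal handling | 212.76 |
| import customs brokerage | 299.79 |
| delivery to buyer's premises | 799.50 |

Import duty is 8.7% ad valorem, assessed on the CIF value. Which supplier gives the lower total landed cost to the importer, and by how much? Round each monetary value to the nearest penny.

Supplier A (EXW):
CIF value = EXW price + inland to port + export clearance + origin terminal + freight + insurance = 17285.28 + 568.96 + 433.21 + 660.28 + 602.51 + 116.28 = 19666.52
Import duty = 19666.52 × 8.7% = 1710.99
Buyer bears (A): 568.96 + 433.21 + 660.28 + 602.51 + 116.28 + 212.76 + 299.79 + 799.50 = 3693.29
Landed cost (A) = invoice 17285.28 + 3693.29 + duty 1710.99 = 22689.56
Supplier B (FCA):
CIF value = FCA price + origin terminal + freight + insurance = 19309.01 + 660.28 + 602.51 + 116.28 = 20688.08
Import duty = 20688.08 × 8.7% = 1799.86
Buyer bears (B): 660.28 + 602.51 + 116.28 + 212.76 + 299.79 + 799.50 = 2691.12
Landed cost (B) = invoice 19309.01 + 2691.12 + duty 1799.86 = 23799.99
Difference = |22689.56 − 23799.99| = 1110.43

Supplier A is cheaper by GBP 1110.43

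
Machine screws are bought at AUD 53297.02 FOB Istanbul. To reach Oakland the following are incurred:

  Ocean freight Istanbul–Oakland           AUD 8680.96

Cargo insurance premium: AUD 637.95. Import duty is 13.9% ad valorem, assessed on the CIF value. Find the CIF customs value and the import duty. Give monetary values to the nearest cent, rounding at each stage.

CIF value: AUD 62615.93; import duty: AUD 8703.61

CIF = FOB price + freight + insurance
CIF = 53297.02 + 8680.96 + 637.95 = 62615.93
Import duty = 62615.93 × 13.9% = 8703.61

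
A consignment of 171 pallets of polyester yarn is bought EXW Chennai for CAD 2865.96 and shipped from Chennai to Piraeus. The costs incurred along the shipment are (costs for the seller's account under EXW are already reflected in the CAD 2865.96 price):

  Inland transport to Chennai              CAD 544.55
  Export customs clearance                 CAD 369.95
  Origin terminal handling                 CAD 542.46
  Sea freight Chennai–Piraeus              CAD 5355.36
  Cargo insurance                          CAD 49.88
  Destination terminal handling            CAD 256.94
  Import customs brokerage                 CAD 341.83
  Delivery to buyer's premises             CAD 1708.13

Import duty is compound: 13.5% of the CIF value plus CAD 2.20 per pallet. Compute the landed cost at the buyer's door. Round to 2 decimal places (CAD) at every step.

EXW: the seller makes goods available at their premises; the buyer bears all onward costs.
CIF value = EXW price + inland to port + export clearance + origin terminal + freight + insurance = 2865.96 + 544.55 + 369.95 + 542.46 + 5355.36 + 49.88 = 9728.16
Ad valorem component: 9728.16 × 13.5% = 1313.30
Specific component: 171 × 2.20 = 376.20
Import duty = 1313.30 + 376.20 = 1689.50
Buyer bears: inland to port 544.55 + export clearance 369.95 + origin terminal 542.46 + freight 5355.36 + insurance 49.88 + destination terminal 256.94 + brokerage 341.83 + delivery 1708.13 + duty 1689.50 = 10858.60
Landed cost = invoice 2865.96 + 10858.60 = 13724.56

Total landed cost: CAD 13724.56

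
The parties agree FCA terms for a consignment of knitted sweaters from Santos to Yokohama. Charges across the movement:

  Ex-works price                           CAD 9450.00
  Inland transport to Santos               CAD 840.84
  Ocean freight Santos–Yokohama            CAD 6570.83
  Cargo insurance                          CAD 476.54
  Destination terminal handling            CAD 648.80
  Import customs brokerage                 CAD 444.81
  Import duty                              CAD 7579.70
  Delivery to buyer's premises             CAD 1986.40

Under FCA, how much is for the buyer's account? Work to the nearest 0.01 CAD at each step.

FCA: the seller delivers export-cleared goods to the carrier; the buyer bears costs from that point.
Seller's account: goods 9450.00 + inland to port 840.84 = 10290.84
Buyer's account: freight 6570.83 + insurance 476.54 + destination terminal 648.80 + brokerage 444.81 + duty 7579.70 + delivery 1986.40 = 17707.08

Buyer's account: CAD 17707.08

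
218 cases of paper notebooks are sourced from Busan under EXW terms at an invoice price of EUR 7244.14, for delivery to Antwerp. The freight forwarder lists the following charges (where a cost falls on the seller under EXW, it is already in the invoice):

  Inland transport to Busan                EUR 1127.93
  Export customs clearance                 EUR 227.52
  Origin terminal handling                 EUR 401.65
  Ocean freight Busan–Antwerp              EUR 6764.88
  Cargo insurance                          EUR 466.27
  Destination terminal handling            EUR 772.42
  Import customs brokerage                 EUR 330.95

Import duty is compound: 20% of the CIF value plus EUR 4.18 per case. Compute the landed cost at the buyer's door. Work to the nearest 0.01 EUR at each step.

Total landed cost: EUR 21493.48

EXW: the seller makes goods available at their premises; the buyer bears all onward costs.
CIF value = EXW price + inland to port + export clearance + origin terminal + freight + insurance = 7244.14 + 1127.93 + 227.52 + 401.65 + 6764.88 + 466.27 = 16232.39
Ad valorem component: 16232.39 × 20% = 3246.48
Specific component: 218 × 4.18 = 911.24
Import duty = 3246.48 + 911.24 = 4157.72
Buyer bears: inland to port 1127.93 + export clearance 227.52 + origin terminal 401.65 + freight 6764.88 + insurance 466.27 + destination terminal 772.42 + brokerage 330.95 + duty 4157.72 = 14249.34
Landed cost = invoice 7244.14 + 14249.34 = 21493.48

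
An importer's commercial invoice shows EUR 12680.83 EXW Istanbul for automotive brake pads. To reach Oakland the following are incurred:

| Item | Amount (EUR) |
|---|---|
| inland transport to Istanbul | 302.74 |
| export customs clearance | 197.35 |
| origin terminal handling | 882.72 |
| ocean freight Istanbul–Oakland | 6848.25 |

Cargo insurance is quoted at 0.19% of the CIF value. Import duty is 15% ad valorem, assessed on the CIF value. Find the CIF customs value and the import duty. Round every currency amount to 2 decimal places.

Let C be the CIF value. C = EXW price + pre-shipment costs + freight + 0.19% × C
C − 0.19% × C = 12680.83 + 302.74 + 197.35 + 882.72 + 6848.25
0.9981 × C = 20911.89
C = 20911.89 / 0.9981 = 20951.70
Insurance premium = 0.19% × 20951.70 = 39.81
Import duty = 20951.70 × 15% = 3142.76

CIF value: EUR 20951.70; import duty: EUR 3142.76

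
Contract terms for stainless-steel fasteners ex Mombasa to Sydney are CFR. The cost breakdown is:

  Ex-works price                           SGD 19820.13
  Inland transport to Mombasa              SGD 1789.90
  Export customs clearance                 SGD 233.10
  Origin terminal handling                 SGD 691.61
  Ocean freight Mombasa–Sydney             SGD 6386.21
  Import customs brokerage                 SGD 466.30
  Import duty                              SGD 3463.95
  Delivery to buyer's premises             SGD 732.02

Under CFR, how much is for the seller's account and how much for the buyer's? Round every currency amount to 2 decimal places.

Seller: SGD 28920.95; buyer: SGD 4662.27

CFR: the seller pays costs through ocean freight to the destination port, but not insurance.
Seller's account: goods 19820.13 + inland to port 1789.90 + export clearance 233.10 + origin terminal 691.61 + freight 6386.21 = 28920.95
Buyer's account: brokerage 466.30 + duty 3463.95 + delivery 732.02 = 4662.27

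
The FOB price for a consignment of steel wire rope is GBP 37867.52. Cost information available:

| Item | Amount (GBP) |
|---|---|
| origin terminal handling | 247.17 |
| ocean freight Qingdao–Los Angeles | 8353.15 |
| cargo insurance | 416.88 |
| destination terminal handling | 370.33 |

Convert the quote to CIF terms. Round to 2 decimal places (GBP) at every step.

Not relevant to the conversion: origin terminal — on the seller under both FOB and CIF; already in the FOB price and stays in the CIF price. destination terminal — on the buyer under both terms; not part of either seller's price.
From FOB to CIF, the seller additionally bears: freight, insurance.
CIF price = 37867.52 + 8353.15 + 416.88 = 46637.55

CIF price: GBP 46637.55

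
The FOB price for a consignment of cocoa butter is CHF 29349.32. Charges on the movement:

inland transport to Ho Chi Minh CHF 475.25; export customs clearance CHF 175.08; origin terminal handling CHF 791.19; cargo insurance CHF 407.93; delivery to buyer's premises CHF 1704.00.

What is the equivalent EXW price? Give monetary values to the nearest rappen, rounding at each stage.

EXW price: CHF 27907.80

Not relevant to the conversion: delivery, insurance — on the buyer under both terms; not part of either seller's price.
From FOB to EXW, the seller no longer bears: inland to port, export clearance, origin terminal.
EXW price = 29349.32 − 475.25 − 175.08 − 791.19 = 27907.80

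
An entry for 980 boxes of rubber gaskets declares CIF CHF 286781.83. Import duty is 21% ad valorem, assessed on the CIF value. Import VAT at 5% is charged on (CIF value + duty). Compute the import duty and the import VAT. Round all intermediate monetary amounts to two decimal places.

Import duty = 286781.83 × 21% = 60224.18
VAT base = CIF + duty = 286781.83 + 60224.18 = 347006.01
Import VAT = 347006.01 × 5% = 17350.30

Import duty: CHF 60224.18; import VAT: CHF 17350.30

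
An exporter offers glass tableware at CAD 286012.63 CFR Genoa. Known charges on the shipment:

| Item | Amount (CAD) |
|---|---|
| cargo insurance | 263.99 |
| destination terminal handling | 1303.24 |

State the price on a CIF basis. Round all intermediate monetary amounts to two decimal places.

CIF price: CAD 286276.62

Not relevant to the conversion: destination terminal — on the buyer under both terms; not part of either seller's price.
From CFR to CIF, the seller additionally bears: insurance.
CIF price = 286012.63 + 263.99 = 286276.62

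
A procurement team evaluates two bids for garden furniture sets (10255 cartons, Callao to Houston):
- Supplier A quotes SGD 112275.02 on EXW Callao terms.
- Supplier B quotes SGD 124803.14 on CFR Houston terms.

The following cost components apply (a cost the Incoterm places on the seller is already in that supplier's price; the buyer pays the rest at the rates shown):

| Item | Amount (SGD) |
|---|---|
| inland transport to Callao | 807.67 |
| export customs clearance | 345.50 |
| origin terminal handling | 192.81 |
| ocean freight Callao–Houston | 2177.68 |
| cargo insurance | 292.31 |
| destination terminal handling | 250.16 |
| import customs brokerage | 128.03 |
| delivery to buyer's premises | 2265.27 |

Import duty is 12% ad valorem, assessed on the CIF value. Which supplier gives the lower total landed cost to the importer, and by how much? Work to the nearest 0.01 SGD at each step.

Supplier A is cheaper by SGD 10084.99

Supplier A (EXW):
CIF value = EXW price + inland to port + export clearance + origin terminal + freight + insurance = 112275.02 + 807.67 + 345.50 + 192.81 + 2177.68 + 292.31 = 116090.99
Import duty = 116090.99 × 12% = 13930.92
Buyer bears (A): 807.67 + 345.50 + 192.81 + 2177.68 + 292.31 + 250.16 + 128.03 + 2265.27 = 6459.43
Landed cost (A) = invoice 112275.02 + 6459.43 + duty 13930.92 = 132665.37
Supplier B (CFR):
CIF value = CFR price + insurance = 124803.14 + 292.31 = 125095.45
Import duty = 125095.45 × 12% = 15011.45
Buyer bears (B): 292.31 + 250.16 + 128.03 + 2265.27 = 2935.77
Landed cost (B) = invoice 124803.14 + 2935.77 + duty 15011.45 = 142750.36
Difference = |132665.37 − 142750.36| = 10084.99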